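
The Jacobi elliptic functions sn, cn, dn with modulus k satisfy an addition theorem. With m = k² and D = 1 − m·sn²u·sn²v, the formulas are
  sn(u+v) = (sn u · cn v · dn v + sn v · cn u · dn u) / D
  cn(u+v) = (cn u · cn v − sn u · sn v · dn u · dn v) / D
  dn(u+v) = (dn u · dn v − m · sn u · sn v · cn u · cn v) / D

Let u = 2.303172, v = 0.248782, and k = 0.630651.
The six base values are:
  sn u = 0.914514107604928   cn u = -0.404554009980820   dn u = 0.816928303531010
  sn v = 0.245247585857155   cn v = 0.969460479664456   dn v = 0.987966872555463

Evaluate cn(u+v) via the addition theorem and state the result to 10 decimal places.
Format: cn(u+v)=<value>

cn(u+v)=-0.5849191185

m = k² = 0.397720683801
D = 1 − m·sn²u·sn²v = 0.979993621621057
cn(u+v) = (cn u·cn v − sn u·sn v·dn u·dn v)/D = -0.5732170052612073/0.979993621621057 = -0.5849191184663223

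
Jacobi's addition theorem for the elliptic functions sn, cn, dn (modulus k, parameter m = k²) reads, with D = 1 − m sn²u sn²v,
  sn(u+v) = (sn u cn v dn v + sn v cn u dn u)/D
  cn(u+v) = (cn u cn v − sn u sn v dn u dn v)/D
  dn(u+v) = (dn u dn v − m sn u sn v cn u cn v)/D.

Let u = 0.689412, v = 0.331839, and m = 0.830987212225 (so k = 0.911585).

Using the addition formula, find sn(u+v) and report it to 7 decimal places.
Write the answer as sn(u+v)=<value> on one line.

sn(u+v)=0.7852204

sn u = 0.6041257791336606, cn u = 0.7968889778295014, dn u = 0.8346953305545713
sn v = 0.3211172392150699, cn v = 0.9470394493783728, dn v = 0.9561964697958068
m = k² = 0.830987212225
D = 1 − m·sn²u·sn²v = 0.9687265121396038
sn(u+v) = (sn u·cn v·dn v + sn v·cn u·dn u)/D = 0.7606637751782301/0.9687265121396038 = 0.7852203543992718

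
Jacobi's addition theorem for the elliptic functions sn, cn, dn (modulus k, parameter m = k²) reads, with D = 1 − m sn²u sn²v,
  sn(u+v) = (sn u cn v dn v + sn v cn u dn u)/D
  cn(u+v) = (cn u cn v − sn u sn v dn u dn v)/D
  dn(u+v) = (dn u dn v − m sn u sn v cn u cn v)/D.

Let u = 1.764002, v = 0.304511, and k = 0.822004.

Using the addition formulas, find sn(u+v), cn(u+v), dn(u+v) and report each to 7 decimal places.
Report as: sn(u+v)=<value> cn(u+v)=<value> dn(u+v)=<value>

sn u = 0.98736848849386, cn u = 0.1584407394875139, dn u = 0.5841845604679927
sn v = 0.2968560726967835, cn v = 0.9549222335368687, dn v = 0.969770984652945
m = k² = 0.675690576016
D = 1 − m·sn²u·sn²v = 0.9419505295268146
sn(u+v) = (sn u·cn v·dn v + sn v·cn u·dn u)/D = 0.9418349817591404/0.9419505295268146 = 0.9998773313841309
cn(u+v) = (cn u·cn v − sn u·sn v·dn u·dn v)/D = -0.01475354908509027/0.9419505295268146 = -0.01566276425631573
dn(u+v) = (dn u·dn v − m·sn u·sn v·cn u·cn v)/D = 0.5365606748293569/0.9419505295268146 = 0.5696272341381836

sn(u+v)=0.9998773 cn(u+v)=-0.0156628 dn(u+v)=0.5696272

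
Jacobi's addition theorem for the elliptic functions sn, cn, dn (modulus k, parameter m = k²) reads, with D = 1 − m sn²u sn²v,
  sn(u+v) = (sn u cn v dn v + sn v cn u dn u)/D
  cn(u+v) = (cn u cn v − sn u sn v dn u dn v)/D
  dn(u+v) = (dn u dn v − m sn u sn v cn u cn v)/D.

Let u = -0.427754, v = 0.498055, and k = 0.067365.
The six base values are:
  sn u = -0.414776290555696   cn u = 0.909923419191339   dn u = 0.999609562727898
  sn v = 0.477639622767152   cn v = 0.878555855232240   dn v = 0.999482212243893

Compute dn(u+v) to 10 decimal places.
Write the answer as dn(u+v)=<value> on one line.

dn(u+v)=0.9999888045

m = k² = 0.004538043225
D = 1 − m·sn²u·sn²v = 0.9998218863645125
dn(u+v) = (dn u·dn v − m·sn u·sn v·cn u·cn v)/D = 0.9998106928132863/0.9998218863645125 = 0.9999888044546945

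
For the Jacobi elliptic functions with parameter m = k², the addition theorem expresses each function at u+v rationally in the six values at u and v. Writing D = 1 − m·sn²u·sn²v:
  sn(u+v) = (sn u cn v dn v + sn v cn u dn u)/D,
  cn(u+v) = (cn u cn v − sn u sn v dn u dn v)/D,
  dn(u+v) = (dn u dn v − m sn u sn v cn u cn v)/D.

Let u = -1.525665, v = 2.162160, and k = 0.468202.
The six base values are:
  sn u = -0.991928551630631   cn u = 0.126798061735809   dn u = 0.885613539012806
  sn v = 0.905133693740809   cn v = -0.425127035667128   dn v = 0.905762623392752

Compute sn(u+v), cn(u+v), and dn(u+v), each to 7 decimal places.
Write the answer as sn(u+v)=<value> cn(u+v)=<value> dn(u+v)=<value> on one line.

m = k² = 0.219213112804
D = 1 − m·sn²u·sn²v = 0.8232933982187211
sn(u+v) = (sn u·cn v·dn v + sn v·cn u·dn u)/D = 0.4835973090515886/0.8232933982187211 = 0.587393643745839
cn(u+v) = (cn u·cn v − sn u·sn v·dn u·dn v)/D = 0.6662924749902193/0.8232933982187211 = 0.8093013698783577
dn(u+v) = (dn u·dn v − m·sn u·sn v·cn u·cn v)/D = 0.7915462383094592/0.8232933982187211 = 0.9614388260880628

sn(u+v)=0.5873936 cn(u+v)=0.8093014 dn(u+v)=0.9614388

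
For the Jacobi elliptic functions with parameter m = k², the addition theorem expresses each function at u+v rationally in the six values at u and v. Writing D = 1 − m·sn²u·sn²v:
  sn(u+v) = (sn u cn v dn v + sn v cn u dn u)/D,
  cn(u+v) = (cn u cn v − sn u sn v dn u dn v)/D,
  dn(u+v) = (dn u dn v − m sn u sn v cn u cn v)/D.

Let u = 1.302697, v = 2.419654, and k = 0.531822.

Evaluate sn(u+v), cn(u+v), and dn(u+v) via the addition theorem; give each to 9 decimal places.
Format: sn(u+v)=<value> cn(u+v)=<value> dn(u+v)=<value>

sn u = 0.9419654963039259, cn u = 0.3357097016365456, dn u = 0.8654716102277029
sn v = 0.8140335609024442, cn v = -0.5808178386761952, dn v = 0.9014318862160205
m = k² = 0.282834639684
D = 1 − m·sn²u·sn²v = 0.833701930108264
sn(u+v) = (sn u·cn v·dn v + sn v·cn u·dn u)/D = -0.2566675422051488/0.833701930108264 = -0.3078648770452266
cn(u+v) = (cn u·cn v − sn u·sn v·dn u·dn v)/D = -0.7932091029763923/0.833701930108264 = -0.9514300906960676
dn(u+v) = (dn u·dn v − m·sn u·sn v·cn u·cn v)/D = 0.8224513746155415/0.833701930108264 = 0.9865053023311803

sn(u+v)=-0.307864877 cn(u+v)=-0.951430091 dn(u+v)=0.986505302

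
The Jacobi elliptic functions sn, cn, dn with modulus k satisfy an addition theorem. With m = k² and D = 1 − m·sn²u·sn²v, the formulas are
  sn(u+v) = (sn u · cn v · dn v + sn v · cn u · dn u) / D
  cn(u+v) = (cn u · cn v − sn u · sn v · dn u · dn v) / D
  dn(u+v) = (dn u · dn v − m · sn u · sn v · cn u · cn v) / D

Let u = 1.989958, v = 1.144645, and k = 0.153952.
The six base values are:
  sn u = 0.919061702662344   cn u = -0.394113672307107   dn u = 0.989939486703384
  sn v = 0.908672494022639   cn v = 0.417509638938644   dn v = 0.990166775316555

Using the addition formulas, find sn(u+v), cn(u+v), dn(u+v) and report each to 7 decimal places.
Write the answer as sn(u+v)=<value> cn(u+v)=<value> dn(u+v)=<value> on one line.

sn(u+v)=0.0258539 cn(u+v)=-0.9996657 dn(u+v)=0.9999921

m = k² = 0.023701218304
D = 1 − m·sn²u·sn²v = 0.9834699269375726
sn(u+v) = (sn u·cn v·dn v + sn v·cn u·dn u)/D = 0.02542656301742225/0.9834699269375726 = 0.02585393037547984
cn(u+v) = (cn u·cn v − sn u·sn v·dn u·dn v)/D = -0.9831411836983107/0.9834699269375726 = -0.9996657312742794
dn(u+v) = (dn u·dn v − m·sn u·sn v·cn u·cn v)/D = 0.9834621365936848/0.9834699269375726 = 0.9999920787167208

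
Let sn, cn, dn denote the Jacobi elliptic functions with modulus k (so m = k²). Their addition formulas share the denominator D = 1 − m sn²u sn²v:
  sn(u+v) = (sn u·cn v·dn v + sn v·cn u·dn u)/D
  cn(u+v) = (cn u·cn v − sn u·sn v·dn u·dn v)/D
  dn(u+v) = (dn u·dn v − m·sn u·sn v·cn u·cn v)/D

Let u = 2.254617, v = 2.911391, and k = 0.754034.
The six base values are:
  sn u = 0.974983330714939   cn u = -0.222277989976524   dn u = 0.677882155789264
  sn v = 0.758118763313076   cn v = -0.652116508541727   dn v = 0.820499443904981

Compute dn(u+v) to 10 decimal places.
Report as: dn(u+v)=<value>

dn(u+v)=0.7184658148

m = k² = 0.568567273156
D = 1 − m·sn²u·sn²v = 0.6893647546110998
dn(u+v) = (dn u·dn v − m·sn u·sn v·cn u·cn v)/D = 0.4952850100842434/0.6893647546110998 = 0.718465814753838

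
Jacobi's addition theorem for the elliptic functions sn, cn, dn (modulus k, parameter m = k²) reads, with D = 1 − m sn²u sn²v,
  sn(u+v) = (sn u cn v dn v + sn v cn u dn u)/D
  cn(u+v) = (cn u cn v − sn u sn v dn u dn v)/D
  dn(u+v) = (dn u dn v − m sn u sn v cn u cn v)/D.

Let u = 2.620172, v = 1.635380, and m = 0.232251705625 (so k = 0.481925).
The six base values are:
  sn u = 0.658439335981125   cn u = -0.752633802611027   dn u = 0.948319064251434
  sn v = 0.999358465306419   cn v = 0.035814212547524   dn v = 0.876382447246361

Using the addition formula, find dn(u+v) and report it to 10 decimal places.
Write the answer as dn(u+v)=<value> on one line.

m = k² = 0.232251705625
D = 1 − m·sn²u·sn²v = 0.8994381996602264
dn(u+v) = (dn u·dn v − m·sn u·sn v·cn u·cn v)/D = 0.8352095930899332/0.8994381996602264 = 0.9285903060437545

dn(u+v)=0.9285903060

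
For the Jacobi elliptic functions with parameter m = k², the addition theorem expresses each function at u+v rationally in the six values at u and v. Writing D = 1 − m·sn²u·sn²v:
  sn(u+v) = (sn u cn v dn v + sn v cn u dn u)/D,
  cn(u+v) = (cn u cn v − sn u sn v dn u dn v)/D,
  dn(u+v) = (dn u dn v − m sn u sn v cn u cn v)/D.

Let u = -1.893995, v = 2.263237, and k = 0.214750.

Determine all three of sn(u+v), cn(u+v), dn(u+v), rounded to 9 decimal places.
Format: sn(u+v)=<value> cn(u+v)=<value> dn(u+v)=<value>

sn u = -0.9560122644957334, cn u = -0.2933266952286134, dn u = 0.9786983283669831
sn v = 0.7898506464028763, cn v = -0.6132992388524207, dn v = 0.9855094677255575
m = k² = 0.0461175625
D = 1 − m·sn²u·sn²v = 0.9737043913042222
sn(u+v) = (sn u·cn v·dn v + sn v·cn u·dn u)/D = 0.3510764647836027/0.9737043913042222 = 0.3605575448965117
cn(u+v) = (cn u·cn v − sn u·sn v·dn u·dn v)/D = 0.9082100844629362/0.9737043913042222 = 0.9327369708648843
dn(u+v) = (dn u·dn v − m·sn u·sn v·cn u·cn v)/D = 0.9707811473481423/0.9737043913042222 = 0.9969978116744813

sn(u+v)=0.360557545 cn(u+v)=0.932736971 dn(u+v)=0.996997812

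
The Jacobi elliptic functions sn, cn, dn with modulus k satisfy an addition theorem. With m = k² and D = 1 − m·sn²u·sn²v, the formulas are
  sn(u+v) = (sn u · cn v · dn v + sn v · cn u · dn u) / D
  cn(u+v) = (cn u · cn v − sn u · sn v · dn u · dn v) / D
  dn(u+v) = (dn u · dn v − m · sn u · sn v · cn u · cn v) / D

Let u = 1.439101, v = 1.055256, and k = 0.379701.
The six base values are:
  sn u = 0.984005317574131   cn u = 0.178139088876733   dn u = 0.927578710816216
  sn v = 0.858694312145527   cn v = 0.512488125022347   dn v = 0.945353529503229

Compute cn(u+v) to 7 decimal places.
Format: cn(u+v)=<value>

cn(u+v)=-0.7241851

m = k² = 0.144172849401
D = 1 − m·sn²u·sn²v = 0.8970667832629426
cn(u+v) = (cn u·cn v − sn u·sn v·dn u·dn v)/D = -0.6496424423737667/0.8970667832629426 = -0.7241851493049293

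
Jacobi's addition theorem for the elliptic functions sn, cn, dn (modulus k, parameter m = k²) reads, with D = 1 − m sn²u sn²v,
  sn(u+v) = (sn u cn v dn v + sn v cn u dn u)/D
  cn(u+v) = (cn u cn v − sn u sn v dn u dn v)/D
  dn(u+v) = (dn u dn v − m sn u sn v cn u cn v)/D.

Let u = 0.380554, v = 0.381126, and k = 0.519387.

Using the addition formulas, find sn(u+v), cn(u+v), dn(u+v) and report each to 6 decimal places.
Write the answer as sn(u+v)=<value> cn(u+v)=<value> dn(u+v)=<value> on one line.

sn u = 0.3692027776227153, cn u = 0.9293488629119163, dn u = 0.9814420200515294
sn v = 0.3697244277013516, cn v = 0.9291414572393743, dn v = 0.9813890439297741
m = k² = 0.269762855769
D = 1 − m·sn²u·sn²v = 0.9949734690542321
sn(u+v) = (sn u·cn v·dn v + sn v·cn u·dn u)/D = 0.6738836738698119/0.9949734690542321 = 0.6772880833801219
cn(u+v) = (cn u·cn v − sn u·sn v·dn u·dn v)/D = 0.7320198072549253/0.9949734690542321 = 0.735717916127697
dn(u+v) = (dn u·dn v − m·sn u·sn v·cn u·cn v)/D = 0.931379466316735/0.9949734690542321 = 0.9360847251555902

sn(u+v)=0.677288 cn(u+v)=0.735718 dn(u+v)=0.936085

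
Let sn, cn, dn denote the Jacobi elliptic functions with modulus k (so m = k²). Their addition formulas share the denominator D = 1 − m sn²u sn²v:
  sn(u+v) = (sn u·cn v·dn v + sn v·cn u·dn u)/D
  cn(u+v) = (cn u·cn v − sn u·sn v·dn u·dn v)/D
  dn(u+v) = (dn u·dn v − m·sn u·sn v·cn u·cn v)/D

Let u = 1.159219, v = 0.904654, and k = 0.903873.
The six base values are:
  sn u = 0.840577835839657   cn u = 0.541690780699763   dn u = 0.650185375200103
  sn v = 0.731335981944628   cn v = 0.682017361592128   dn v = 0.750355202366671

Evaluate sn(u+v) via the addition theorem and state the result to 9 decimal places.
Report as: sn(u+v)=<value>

m = k² = 0.816986400129
D = 1 − m·sn²u·sn²v = 0.6912516973156885
sn(u+v) = (sn u·cn v·dn v + sn v·cn u·dn u)/D = 0.6877462530739252/0.6912516973156885 = 0.9949288453751709

sn(u+v)=0.994928845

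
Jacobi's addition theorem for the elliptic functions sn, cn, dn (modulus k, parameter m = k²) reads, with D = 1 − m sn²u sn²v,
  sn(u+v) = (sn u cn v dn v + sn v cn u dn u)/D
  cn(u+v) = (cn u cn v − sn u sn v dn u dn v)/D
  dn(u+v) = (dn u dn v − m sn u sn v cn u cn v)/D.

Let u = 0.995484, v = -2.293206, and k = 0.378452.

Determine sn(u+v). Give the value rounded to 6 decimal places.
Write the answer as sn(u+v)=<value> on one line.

sn(u+v)=-0.952242

sn u = 0.8283872237743005, cn u = 0.5601558778478603, dn u = 0.949586614989031
sn v = -0.8151029930968773, cn v = -0.5793160714536686, dn v = 0.9512316855720262
m = k² = 0.143225916304
D = 1 − m·sn²u·sn²v = 0.9346999717065362
sn(u+v) = (sn u·cn v·dn v + sn v·cn u·dn u)/D = -0.8900609647137383/0.9346999717065362 = -0.9522424217994809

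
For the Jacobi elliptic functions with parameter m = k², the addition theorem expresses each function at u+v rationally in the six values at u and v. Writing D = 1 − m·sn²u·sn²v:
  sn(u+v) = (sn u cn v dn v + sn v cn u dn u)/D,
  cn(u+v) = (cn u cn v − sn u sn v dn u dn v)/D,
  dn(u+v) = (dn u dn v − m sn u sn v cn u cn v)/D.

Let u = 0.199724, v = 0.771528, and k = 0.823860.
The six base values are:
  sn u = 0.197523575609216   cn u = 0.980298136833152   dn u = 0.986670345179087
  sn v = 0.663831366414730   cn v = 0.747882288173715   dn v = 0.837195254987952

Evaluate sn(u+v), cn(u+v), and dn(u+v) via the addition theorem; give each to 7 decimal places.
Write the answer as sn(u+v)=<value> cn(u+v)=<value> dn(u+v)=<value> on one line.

sn(u+v)=0.7747941 cn(u+v)=0.6322136 dn(u+v)=0.7697696

m = k² = 0.6787452996
D = 1 − m·sn²u·sn²v = 0.9883302849703075
sn(u+v) = (sn u·cn v·dn v + sn v·cn u·dn u)/D = 0.765752496522609/0.9883302849703075 = 0.7747941231464081
cn(u+v) = (cn u·cn v − sn u·sn v·dn u·dn v)/D = 0.6248358714565617/0.9883302849703075 = 0.6322136242899141
dn(u+v) = (dn u·dn v − m·sn u·sn v·cn u·cn v)/D = 0.7607865647275873/0.9883302849703075 = 0.7697695560856397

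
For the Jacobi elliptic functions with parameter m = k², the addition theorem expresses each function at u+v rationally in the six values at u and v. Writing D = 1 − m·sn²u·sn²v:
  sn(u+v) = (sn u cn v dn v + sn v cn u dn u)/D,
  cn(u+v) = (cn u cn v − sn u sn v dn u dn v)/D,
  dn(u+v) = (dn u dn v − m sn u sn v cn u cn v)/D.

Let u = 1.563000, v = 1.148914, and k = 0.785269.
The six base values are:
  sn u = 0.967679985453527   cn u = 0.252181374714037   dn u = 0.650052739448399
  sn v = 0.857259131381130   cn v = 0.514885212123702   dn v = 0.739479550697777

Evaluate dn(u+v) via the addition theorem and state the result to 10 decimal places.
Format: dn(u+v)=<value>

m = k² = 0.616647402361
D = 1 − m·sn²u·sn²v = 0.5756495536766955
dn(u+v) = (dn u·dn v − m·sn u·sn v·cn u·cn v)/D = 0.4142798909767415/0.5756495536766955 = 0.7196737812627841

dn(u+v)=0.7196737813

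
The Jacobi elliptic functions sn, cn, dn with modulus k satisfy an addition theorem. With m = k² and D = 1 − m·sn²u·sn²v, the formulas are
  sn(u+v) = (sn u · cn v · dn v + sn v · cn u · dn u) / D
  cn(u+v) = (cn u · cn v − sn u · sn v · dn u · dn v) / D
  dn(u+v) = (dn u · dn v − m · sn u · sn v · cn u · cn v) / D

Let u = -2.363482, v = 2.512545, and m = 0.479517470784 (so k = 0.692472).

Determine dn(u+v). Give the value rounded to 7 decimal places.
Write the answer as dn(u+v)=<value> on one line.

sn u = -0.92567763693131, cn u = -0.3783132465104358, dn u = 0.7675359973234043
sn v = 0.8754704746975454, cn v = -0.4832716088628159, dn v = 0.7952826722786706
m = k² = 0.479517470784
D = 1 − m·sn²u·sn²v = 0.6850751096226029
dn(u+v) = (dn u·dn v − m·sn u·sn v·cn u·cn v)/D = 0.6814555365647332/0.6850751096226029 = 0.9947165310678655

dn(u+v)=0.9947165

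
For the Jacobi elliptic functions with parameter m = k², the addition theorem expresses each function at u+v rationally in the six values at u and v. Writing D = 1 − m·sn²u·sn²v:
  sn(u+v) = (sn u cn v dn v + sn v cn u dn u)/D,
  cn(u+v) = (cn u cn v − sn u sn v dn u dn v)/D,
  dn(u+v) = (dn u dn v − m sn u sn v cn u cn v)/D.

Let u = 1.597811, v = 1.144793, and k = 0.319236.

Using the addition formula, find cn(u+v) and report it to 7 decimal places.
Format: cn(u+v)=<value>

cn(u+v)=-0.8860069

sn u = 0.9998924478823417, cn u = 0.01466603790594148, dn u = 0.9476868136399422
sn v = 0.9023638317237079, cn v = 0.4309750749137447, dn v = 0.9576102505102087
m = k² = 0.101911623696
D = 1 − m·sn²u·sn²v = 0.9170352408327907
cn(u+v) = (cn u·cn v − sn u·sn v·dn u·dn v)/D = -0.8124995860179742/0.9170352408327907 = -0.8860069382722041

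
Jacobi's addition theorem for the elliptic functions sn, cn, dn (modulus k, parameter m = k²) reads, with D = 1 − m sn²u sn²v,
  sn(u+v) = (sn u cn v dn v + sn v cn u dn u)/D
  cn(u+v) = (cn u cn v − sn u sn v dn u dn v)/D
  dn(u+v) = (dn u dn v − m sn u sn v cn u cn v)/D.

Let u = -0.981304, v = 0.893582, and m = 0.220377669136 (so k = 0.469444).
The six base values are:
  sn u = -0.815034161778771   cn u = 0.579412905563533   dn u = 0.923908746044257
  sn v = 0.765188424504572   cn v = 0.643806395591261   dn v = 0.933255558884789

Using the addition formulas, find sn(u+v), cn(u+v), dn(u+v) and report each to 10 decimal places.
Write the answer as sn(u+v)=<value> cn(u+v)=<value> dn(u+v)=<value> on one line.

sn(u+v)=-0.0875848793 cn(u+v)=0.9961570604 dn(u+v)=0.9991543717

m = k² = 0.220377669136
D = 1 − m·sn²u·sn²v = 0.9142851650493308
sn(u+v) = (sn u·cn v·dn v + sn v·cn u·dn u)/D = -0.08007755579760832/0.9142851650493308 = -0.08758487926826166
cn(u+v) = (cn u·cn v − sn u·sn v·dn u·dn v)/D = 0.9107716223547827/0.9142851650493308 = 0.9961570603692793
dn(u+v) = (dn u·dn v − m·sn u·sn v·cn u·cn v)/D = 0.9135120196093299/0.9142851650493308 = 0.9991543716670071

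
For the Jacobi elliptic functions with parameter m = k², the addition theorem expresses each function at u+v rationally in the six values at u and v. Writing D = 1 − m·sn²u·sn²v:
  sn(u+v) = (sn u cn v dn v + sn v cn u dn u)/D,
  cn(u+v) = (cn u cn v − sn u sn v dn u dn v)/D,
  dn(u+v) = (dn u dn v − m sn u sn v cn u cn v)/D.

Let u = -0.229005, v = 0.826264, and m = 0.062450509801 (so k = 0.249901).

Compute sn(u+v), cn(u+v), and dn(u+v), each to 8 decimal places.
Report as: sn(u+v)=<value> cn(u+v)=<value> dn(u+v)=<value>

sn(u+v)=0.56067108 cn(u+v)=0.82803861 dn(u+v)=0.99013562

sn u = -0.2268881611326862, cn u = 0.9739208193368844, dn u = 0.998391284925074
sn v = 0.7319294018277968, cn v = 0.681380474287313, dn v = 0.9831296823628053
m = k² = 0.062450509801
D = 1 − m·sn²u·sn²v = 0.99827774265703
sn(u+v) = (sn u·cn v·dn v + sn v·cn u·dn u)/D = 0.5597054646075349/0.99827774265703 = 0.5606710844998057
cn(u+v) = (cn u·cn v − sn u·sn v·dn u·dn v)/D = 0.8266125116237225/0.99827774265703 = 0.8280386071952272
dn(u+v) = (dn u·dn v − m·sn u·sn v·cn u·cn v)/D = 0.9884303553335637/0.99827774265703 = 0.9901356236819862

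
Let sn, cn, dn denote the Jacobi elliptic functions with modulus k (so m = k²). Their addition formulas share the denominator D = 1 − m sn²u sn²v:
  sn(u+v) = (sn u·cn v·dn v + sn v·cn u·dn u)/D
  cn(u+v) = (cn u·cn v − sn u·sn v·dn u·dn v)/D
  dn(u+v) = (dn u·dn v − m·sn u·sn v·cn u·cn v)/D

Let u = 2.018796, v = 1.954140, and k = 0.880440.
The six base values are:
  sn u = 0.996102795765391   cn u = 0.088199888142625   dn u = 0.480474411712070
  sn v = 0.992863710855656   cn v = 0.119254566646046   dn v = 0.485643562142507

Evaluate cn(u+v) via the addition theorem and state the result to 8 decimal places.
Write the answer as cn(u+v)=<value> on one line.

m = k² = 0.7751745936
D = 1 − m·sn²u·sn²v = 0.2417941631899565
cn(u+v) = (cn u·cn v − sn u·sn v·dn u·dn v)/D = -0.2202530072425652/0.2417941631899565 = -0.9109111830360094

cn(u+v)=-0.91091118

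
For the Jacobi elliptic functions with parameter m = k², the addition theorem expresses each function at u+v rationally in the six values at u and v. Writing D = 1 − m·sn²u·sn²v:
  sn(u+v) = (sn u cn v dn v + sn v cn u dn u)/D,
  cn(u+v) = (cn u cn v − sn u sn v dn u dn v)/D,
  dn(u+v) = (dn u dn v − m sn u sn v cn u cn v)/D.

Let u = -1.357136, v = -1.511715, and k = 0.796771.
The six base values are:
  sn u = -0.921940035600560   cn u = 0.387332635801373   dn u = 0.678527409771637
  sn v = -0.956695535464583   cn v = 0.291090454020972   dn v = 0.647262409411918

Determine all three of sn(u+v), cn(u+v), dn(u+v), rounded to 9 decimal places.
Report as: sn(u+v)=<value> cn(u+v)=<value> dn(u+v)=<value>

m = k² = 0.634844026441
D = 1 − m·sn²u·sn²v = 0.5061217716168153
sn(u+v) = (sn u·cn v·dn v + sn v·cn u·dn u)/D = -0.4251391939095371/0.5061217716168153 = -0.8399938863554954
cn(u+v) = (cn u·cn v − sn u·sn v·dn u·dn v)/D = -0.2746195796124026/0.5061217716168153 = -0.542595863313932
dn(u+v) = (dn u·dn v − m·sn u·sn v·cn u·cn v)/D = 0.3760524187794592/0.5061217716168153 = 0.7430077895644616

sn(u+v)=-0.839993886 cn(u+v)=-0.542595863 dn(u+v)=0.743007790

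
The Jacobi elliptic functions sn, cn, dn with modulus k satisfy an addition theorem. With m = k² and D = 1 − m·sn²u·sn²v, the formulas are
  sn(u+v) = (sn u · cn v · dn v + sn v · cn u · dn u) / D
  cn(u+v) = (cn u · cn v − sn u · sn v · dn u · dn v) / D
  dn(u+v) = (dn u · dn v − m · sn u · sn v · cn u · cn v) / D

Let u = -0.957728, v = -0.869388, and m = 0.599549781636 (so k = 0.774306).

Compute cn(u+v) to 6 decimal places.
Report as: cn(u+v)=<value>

sn u = -0.774163730902916, cn u = 0.6329854009015354, dn u = 0.8004199771318055
sn v = -0.7267154100817986, cn v = 0.6869386528283609, dn v = 0.8266611124580708
m = k² = 0.599549781636
D = 1 − m·sn²u·sn²v = 0.8102334638890271
cn(u+v) = (cn u·cn v − sn u·sn v·dn u·dn v)/D = 0.06256535710252893/0.8102334638890271 = 0.07721892502714272

cn(u+v)=0.077219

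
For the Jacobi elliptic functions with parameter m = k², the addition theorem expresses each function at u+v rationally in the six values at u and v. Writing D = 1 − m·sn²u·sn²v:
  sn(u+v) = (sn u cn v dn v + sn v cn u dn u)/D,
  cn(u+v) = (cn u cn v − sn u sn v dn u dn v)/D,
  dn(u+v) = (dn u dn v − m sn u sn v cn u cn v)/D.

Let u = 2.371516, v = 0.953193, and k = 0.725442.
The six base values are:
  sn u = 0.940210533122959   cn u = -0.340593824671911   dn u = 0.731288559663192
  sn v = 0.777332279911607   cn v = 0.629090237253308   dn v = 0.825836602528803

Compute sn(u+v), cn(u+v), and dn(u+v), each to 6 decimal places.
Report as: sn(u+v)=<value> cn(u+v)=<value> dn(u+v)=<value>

sn(u+v)=0.410146 cn(u+v)=-0.912020 dn(u+v)=0.954710

m = k² = 0.526266095364
D = 1 − m·sn²u·sn²v = 0.7188947079208284
sn(u+v) = (sn u·cn v·dn v + sn v·cn u·dn u)/D = 0.2948515856697254/0.7188947079208284 = 0.4101457173366719
cn(u+v) = (cn u·cn v − sn u·sn v·dn u·dn v)/D = -0.655646355518447/0.7188947079208284 = -0.912020005564783
dn(u+v) = (dn u·dn v − m·sn u·sn v·cn u·cn v)/D = 0.6863361892974236/0.7188947079208284 = 0.9547103097787855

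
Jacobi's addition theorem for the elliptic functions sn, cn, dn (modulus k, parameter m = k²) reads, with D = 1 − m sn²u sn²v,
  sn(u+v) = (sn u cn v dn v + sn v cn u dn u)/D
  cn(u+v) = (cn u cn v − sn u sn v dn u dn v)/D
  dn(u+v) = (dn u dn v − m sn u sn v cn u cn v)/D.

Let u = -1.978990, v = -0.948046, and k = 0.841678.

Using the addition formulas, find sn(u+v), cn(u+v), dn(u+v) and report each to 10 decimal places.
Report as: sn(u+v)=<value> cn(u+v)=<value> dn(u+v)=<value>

sn(u+v)=-0.8823447910 cn(u+v)=-0.4706035165 dn(u+v)=0.6696795367

sn u = -0.9982642423307111, cn u = 0.05889399361472448, dn u = 0.5422502257095729
sn v = -0.7610943119399593, cn v = 0.6486412323716708, dn v = 0.767877810185871
m = k² = 0.708421855684
D = 1 − m·sn²u·sn²v = 0.59105967877977
sn(u+v) = (sn u·cn v·dn v + sn v·cn u·dn u)/D = -0.521518428745076/0.59105967877977 = -0.8823447910061121
cn(u+v) = (cn u·cn v − sn u·sn v·dn u·dn v)/D = -0.2781547633216301/0.59105967877977 = -0.4706035165448515
dn(u+v) = (dn u·dn v − m·sn u·sn v·cn u·cn v)/D = 0.3958205718666759/0.59105967877977 = 0.6696795367328033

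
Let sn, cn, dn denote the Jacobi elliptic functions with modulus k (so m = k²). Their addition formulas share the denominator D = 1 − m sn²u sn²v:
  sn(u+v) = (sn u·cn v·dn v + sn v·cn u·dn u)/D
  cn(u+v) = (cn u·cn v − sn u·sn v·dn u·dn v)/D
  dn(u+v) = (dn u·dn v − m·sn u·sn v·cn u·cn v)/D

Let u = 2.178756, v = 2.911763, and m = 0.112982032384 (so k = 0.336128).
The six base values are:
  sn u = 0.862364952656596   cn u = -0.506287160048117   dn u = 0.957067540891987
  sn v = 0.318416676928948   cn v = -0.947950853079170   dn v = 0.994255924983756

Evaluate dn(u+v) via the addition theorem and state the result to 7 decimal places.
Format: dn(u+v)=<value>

dn(u+v)=0.9447287

m = k² = 0.112982032384
D = 1 − m·sn²u·sn²v = 0.991481106474591
dn(u+v) = (dn u·dn v − m·sn u·sn v·cn u·cn v)/D = 0.9366806105959204/0.991481106474591 = 0.9447286534046779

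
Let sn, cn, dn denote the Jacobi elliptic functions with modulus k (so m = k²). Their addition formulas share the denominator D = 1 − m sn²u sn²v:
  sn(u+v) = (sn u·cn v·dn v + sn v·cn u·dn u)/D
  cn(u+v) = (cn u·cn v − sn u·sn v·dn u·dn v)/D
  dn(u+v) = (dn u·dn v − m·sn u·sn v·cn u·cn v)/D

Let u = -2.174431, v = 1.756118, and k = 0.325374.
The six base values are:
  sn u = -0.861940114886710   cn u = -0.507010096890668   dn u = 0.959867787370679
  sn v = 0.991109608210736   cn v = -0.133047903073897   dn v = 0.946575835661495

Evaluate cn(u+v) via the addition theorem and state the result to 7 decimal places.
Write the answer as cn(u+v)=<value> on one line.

m = k² = 0.105868239876
D = 1 − m·sn²u·sn²v = 0.9227384792490584
cn(u+v) = (cn u·cn v − sn u·sn v·dn u·dn v)/D = 0.8436422823545011/0.9227384792490584 = 0.9142810247179382

cn(u+v)=0.9142810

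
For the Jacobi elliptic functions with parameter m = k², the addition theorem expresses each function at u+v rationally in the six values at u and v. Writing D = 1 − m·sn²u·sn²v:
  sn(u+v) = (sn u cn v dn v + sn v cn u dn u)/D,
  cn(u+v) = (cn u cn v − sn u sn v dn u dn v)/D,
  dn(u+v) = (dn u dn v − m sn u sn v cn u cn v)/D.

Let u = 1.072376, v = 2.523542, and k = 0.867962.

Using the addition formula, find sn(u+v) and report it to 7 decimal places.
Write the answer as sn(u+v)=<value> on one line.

sn(u+v)=0.6334357

sn u = 0.8137729774472754, cn u = 0.5811828810078599, dn u = 0.7078886757719864
sn v = 0.9834484177640569, cn v = -0.1811883263275342, dn v = 0.5209358073100733
m = k² = 0.753358033444
D = 1 − m·sn²u·sn²v = 0.51748466059308
sn(u+v) = (sn u·cn v·dn v + sn v·cn u·dn u)/D = 0.327793261185687/0.51748466059308 = 0.6334357057270238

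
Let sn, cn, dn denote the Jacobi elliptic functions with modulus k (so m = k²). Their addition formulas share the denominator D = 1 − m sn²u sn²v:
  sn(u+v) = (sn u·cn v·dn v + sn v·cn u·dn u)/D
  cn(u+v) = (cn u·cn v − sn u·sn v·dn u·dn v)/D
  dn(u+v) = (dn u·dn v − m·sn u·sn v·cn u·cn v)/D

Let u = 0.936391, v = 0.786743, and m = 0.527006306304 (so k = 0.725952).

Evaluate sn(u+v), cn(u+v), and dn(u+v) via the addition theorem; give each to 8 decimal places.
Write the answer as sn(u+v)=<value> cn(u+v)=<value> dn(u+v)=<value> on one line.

sn(u+v)=0.99433477 cn(u+v)=0.10629381 dn(u+v)=0.69206070

sn u = 0.7684519498771971, cn u = 0.6399074938848066, dn u = 0.8299355876187812
sn v = 0.6811184984462437, cn v = 0.7321731974569503, dn v = 0.869200762114502
m = k² = 0.527006306304
D = 1 − m·sn²u·sn²v = 0.8556241358118995
sn(u+v) = (sn u·cn v·dn v + sn v·cn u·dn u)/D = 0.8507768240584061/0.8556241358118995 = 0.9943347650555768
cn(u+v) = (cn u·cn v − sn u·sn v·dn u·dn v)/D = 0.09094755317737698/0.8556241358118995 = 0.1062938145042824
dn(u+v) = (dn u·dn v − m·sn u·sn v·cn u·cn v)/D = 0.5921438359488909/0.8556241358118995 = 0.6920606971740075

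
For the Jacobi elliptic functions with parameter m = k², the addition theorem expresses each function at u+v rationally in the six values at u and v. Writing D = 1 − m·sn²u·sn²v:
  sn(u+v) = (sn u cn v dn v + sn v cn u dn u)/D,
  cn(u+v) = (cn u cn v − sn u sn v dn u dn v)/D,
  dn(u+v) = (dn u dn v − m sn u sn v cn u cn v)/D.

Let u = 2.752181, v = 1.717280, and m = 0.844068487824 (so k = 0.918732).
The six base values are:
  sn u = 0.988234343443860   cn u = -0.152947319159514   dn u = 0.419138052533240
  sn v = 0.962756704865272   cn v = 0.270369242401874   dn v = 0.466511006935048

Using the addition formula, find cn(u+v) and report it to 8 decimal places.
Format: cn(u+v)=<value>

cn(u+v)=-0.96377489

m = k² = 0.844068487824
D = 1 − m·sn²u·sn²v = 0.2359343500841261
cn(u+v) = (cn u·cn v − sn u·sn v·dn u·dn v)/D = -0.2273876029108362/0.2359343500841261 = -0.9637748925909158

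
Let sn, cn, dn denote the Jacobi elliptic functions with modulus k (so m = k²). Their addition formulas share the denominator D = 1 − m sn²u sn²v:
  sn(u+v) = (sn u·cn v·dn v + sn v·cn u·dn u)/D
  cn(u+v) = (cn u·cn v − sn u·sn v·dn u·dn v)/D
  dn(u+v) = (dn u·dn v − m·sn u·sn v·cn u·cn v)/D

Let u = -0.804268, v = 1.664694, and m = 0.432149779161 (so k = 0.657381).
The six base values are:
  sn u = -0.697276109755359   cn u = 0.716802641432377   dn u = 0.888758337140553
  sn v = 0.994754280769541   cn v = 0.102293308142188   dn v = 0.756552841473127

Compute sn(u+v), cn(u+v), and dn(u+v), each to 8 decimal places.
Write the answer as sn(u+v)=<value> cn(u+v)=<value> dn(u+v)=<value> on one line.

sn(u+v)=0.73193716 cn(u+v)=0.68137214 dn(u+v)=0.87663193

m = k² = 0.432149779161
D = 1 − m·sn²u·sn²v = 0.7920899417957483
sn(u+v) = (sn u·cn v·dn v + sn v·cn u·dn u)/D = 0.579760060690651/0.7920899417957483 = 0.7319371577630137
cn(u+v) = (cn u·cn v − sn u·sn v·dn u·dn v)/D = 0.5397080209909472/0.7920899417957483 = 0.6813721428748032
dn(u+v) = (dn u·dn v − m·sn u·sn v·cn u·cn v)/D = 0.6943713310467726/0.7920899417957483 = 0.8766319257539899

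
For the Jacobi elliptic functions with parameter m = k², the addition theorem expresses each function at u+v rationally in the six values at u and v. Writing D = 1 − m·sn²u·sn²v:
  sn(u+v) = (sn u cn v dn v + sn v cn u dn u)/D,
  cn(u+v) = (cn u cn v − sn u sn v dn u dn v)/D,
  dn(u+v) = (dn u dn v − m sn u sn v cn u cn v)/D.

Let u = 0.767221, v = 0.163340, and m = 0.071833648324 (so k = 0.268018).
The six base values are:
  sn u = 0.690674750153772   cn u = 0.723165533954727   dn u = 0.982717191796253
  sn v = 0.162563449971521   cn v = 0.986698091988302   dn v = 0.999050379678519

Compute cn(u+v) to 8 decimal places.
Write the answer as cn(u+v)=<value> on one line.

cn(u+v)=0.60385968

m = k² = 0.071833648324
D = 1 − m·sn²u·sn²v = 0.999094432354333
cn(u+v) = (cn u·cn v − sn u·sn v·dn u·dn v)/D = 0.6033128488081938/0.999094432354333 = 0.6038596846010912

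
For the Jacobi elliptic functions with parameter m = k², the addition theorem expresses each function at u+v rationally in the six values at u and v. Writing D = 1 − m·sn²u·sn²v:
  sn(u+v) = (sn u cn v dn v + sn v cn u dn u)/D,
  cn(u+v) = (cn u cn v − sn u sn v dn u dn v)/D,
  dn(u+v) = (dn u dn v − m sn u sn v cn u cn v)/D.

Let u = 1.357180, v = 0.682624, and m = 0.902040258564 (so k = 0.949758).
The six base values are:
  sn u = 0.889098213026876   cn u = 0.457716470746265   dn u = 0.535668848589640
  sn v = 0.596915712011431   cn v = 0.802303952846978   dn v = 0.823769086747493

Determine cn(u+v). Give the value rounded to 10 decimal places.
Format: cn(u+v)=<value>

cn(u+v)=0.1783539107

m = k² = 0.902040258564
D = 1 − m·sn²u·sn²v = 0.7459311530597919
cn(u+v) = (cn u·cn v − sn u·sn v·dn u·dn v)/D = 0.1330397382861352/0.7459311530597919 = 0.1783539107334629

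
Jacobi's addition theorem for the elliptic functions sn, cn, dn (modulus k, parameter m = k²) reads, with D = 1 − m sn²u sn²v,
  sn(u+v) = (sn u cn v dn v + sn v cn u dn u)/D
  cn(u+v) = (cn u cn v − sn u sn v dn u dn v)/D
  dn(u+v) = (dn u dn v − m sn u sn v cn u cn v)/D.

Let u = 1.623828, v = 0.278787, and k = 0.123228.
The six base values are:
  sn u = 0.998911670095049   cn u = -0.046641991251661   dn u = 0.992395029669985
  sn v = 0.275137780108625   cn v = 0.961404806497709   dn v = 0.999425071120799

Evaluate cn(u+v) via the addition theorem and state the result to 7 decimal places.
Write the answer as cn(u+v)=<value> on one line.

cn(u+v)=-0.3177977

m = k² = 0.015185139984
D = 1 − m·sn²u·sn²v = 0.9988529735529334
cn(u+v) = (cn u·cn v − sn u·sn v·dn u·dn v)/D = -0.3174332257734808/0.9988529735529334 = -0.3177977481954792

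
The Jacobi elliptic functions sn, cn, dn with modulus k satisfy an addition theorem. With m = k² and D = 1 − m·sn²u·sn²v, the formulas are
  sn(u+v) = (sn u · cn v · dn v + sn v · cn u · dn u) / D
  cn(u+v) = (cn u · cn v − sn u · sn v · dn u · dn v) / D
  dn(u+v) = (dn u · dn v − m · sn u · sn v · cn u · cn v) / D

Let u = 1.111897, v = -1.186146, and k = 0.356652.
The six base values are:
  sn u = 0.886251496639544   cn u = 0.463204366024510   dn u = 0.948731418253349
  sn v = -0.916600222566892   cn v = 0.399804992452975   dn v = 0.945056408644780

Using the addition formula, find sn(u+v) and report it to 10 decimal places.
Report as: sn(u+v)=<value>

sn(u+v)=-0.0741721533

m = k² = 0.127200649104
D = 1 − m·sn²u·sn²v = 0.9160611127835818
sn(u+v) = (sn u·cn v·dn v + sn v·cn u·dn u)/D = -0.06794622533508759/0.9160611127835818 = -0.07417215334970757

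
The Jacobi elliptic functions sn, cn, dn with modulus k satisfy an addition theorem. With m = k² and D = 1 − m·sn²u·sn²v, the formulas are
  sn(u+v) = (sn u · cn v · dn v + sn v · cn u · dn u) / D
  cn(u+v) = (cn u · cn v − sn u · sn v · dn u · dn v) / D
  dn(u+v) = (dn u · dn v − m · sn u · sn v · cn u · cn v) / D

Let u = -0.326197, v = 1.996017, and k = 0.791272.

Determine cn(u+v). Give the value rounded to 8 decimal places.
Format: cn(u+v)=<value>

sn u = -0.3170924234508274, cn u = 0.9483946409539023, dn u = 0.9680113638146242
sn v = 0.9999447434476367, cn v = -0.01051237610819328, dn v = 0.6115209020275499
m = k² = 0.626111377984
D = 1 − m·sn²u·sn²v = 0.9370529575239747
cn(u+v) = (cn u·cn v − sn u·sn v·dn u·dn v)/D = 0.177725518584067/0.9370529575239747 = 0.1896643270340671

cn(u+v)=0.18966433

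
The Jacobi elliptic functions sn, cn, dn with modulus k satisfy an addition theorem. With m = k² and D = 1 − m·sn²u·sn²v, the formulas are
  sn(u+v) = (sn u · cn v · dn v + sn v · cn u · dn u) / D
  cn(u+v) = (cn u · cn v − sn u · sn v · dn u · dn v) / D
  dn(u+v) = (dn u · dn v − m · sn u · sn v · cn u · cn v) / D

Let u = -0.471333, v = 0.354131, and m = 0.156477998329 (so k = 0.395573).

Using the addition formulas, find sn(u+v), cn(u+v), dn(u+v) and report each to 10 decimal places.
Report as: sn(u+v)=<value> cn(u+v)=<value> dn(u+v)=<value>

sn(u+v)=-0.1168922843 cn(u+v)=0.9931445987 dn(u+v)=0.9989303854

sn u = -0.4517489295107228, cn u = 0.8921451141411446, dn u = 0.983903666331443
sn v = 0.3457166965448137, cn v = 0.9383389396855175, dn v = 0.9906047366519297
m = k² = 0.156477998329
D = 1 − m·sn²u·sn²v = 0.9961832979762777
sn(u+v) = (sn u·cn v·dn v + sn v·cn u·dn u)/D = -0.1164461412386091/0.9961832979762777 = -0.1168922842564884
cn(u+v) = (cn u·cn v − sn u·sn v·dn u·dn v)/D = 0.9893540616773811/0.9961832979762777 = 0.9931445986770005
dn(u+v) = (dn u·dn v − m·sn u·sn v·cn u·cn v)/D = 0.9951177658231564/0.9961832979762777 = 0.998930385446849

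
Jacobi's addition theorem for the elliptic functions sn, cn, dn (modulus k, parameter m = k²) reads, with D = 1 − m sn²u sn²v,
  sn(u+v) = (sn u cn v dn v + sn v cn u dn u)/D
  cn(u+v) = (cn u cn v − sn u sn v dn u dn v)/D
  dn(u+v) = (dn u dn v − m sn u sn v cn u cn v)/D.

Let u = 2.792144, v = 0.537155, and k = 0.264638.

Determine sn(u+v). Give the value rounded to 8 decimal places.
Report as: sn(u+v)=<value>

sn u = 0.3949114169063164, cn u = -0.9187192023665585, dn u = 0.9945239862915429
sn v = 0.5102271071837442, cn v = 0.8600397078594151, dn v = 0.9908421263900562
m = k² = 0.070033271044
D = 1 − m·sn²u·sn²v = 0.9971566465696149
sn(u+v) = (sn u·cn v·dn v + sn v·cn u·dn u)/D = -0.1296594057012252/0.9971566465696149 = -0.1300291244583037

sn(u+v)=-0.13002912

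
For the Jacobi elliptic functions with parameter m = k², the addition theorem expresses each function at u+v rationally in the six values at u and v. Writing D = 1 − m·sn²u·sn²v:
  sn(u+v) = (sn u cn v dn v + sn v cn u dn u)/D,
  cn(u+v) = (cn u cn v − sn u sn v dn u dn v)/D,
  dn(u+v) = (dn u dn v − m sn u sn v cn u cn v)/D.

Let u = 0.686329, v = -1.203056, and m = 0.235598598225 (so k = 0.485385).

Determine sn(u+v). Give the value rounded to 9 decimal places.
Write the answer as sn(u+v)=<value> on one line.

sn(u+v)=-0.489576600

sn u = 0.6247554712563784, cn u = 0.7808204666472445, dn u = 0.9529120089323218
sn v = -0.9135642828218614, cn v = 0.4066943583972835, dn v = 0.8963088088780819
m = k² = 0.235598598225
D = 1 − m·sn²u·sn²v = 0.9232512939756636
sn(u+v) = (sn u·cn v·dn v + sn v·cn u·dn u)/D = -0.4520022291326961/0.9232512939756636 = -0.489576599656096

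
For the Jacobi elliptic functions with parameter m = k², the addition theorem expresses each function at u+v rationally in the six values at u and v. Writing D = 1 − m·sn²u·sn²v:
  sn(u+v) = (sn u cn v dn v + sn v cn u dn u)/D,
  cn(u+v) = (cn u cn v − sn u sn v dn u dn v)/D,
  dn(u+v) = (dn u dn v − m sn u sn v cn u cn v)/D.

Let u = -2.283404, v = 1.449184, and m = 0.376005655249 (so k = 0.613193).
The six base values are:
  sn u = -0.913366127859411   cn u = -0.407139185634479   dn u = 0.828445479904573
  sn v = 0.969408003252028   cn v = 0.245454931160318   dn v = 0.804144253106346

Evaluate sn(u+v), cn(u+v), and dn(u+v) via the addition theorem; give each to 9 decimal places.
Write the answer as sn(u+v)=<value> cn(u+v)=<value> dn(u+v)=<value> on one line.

m = k² = 0.376005655249
D = 1 − m·sn²u·sn²v = 0.7052204292042304
sn(u+v) = (sn u·cn v·dn v + sn v·cn u·dn u)/D = -0.5072554404031192/0.7052204292042304 = -0.7192863669243181
cn(u+v) = (cn u·cn v − sn u·sn v·dn u·dn v)/D = 0.4899262923628783/0.7052204292042304 = 0.6947136981208987
dn(u+v) = (dn u·dn v − m·sn u·sn v·cn u·cn v)/D = 0.6329190784468004/0.7052204292042304 = 0.8974769479678648

sn(u+v)=-0.719286367 cn(u+v)=0.694713698 dn(u+v)=0.897476948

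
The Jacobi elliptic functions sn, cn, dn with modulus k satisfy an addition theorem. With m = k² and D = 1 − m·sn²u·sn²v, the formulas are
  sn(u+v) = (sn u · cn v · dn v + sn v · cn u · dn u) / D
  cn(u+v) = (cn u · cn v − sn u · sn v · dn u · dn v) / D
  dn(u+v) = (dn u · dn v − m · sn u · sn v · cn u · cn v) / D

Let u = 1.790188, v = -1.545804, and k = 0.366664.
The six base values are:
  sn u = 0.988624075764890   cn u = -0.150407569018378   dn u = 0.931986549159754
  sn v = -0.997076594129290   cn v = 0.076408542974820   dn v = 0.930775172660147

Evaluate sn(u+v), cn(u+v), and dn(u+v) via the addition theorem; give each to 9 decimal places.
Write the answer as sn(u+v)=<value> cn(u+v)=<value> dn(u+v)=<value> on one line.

m = k² = 0.134442488896
D = 1 − m·sn²u·sn²v = 0.8693660821531641
sn(u+v) = (sn u·cn v·dn v + sn v·cn u·dn u)/D = 0.2100781629583591/0.8693660821531641 = 0.2416452254935657
cn(u+v) = (cn u·cn v − sn u·sn v·dn u·dn v)/D = 0.8436021279290274/0.8693660821531641 = 0.9703646659870524
dn(u+v) = (dn u·dn v − m·sn u·sn v·cn u·cn v)/D = 0.8659469133146335/0.8693660821531641 = 0.9960670551695986

sn(u+v)=0.241645225 cn(u+v)=0.970364666 dn(u+v)=0.996067055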